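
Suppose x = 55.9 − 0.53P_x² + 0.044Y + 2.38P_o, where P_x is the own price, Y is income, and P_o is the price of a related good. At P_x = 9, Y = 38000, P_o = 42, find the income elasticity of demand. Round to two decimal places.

Substituting, x = 55.9 − 0.53(9)² + 0.044(38000) + 2.38(42) = 55.9 − 42.93 + 1672 + 99.96 = 1784.93.
∂x/∂Y = +0.044, so E_I = 0.044·(38000/1784.93) ≈ 0.94.
E_I ∈ (0,1): normal good (necessity).

0.94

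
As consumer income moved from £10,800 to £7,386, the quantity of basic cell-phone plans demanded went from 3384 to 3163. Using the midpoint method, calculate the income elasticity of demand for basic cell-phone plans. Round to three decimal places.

%ΔQ = (3163 − 3384)/[(3384+3163)/2] = -221/3273.5 ≈ -0.0675.
%ΔI = (7,386 − 10,800)/[(10,800+7,386)/2] = -3414/9093 ≈ -0.3755.
E_I = %ΔQ/%ΔI ≈ 0.180.
E_I ∈ (0,1): normal good (necessity).

0.180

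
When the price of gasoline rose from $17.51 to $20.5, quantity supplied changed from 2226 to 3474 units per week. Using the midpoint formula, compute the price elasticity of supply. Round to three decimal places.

%ΔQ = (3474 − 2226)/[(2226 + 3474)/2] = 1248/2850 ≈ 0.4379.
%Δp = (20.5 − 17.51)/[(17.51 + 20.5)/2] = 2.99/19.005 ≈ 0.1573.
Arc elasticity E = %ΔQ/%Δp ≈ 0.4379/0.1573 ≈ 2.783.
|E| > 1: supply is elastic over this range.

2.783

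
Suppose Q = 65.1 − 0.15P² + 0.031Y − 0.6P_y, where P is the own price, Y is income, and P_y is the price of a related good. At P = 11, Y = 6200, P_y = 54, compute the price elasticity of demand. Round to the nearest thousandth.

-0.176

Evaluating quantity at (P, Y, P_y) gives Q = 65.1 − 0.15(11)² + 0.031(6200) − 0.6(54) = 65.1 − 18.15 + 192.2 − 32.4 = 206.75.
∂Q/∂P = −2·0.15·P = -3.3, so E_p = -3.3·(11/206.75) ≈ -0.176.
|E_p| < 1: demand is inelastic.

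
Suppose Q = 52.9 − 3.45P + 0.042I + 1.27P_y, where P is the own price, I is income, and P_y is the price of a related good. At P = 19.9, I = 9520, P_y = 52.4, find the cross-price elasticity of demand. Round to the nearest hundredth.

0.15

Substituting, Q = 52.9 − 3.45(19.9) + 0.042(9520) + 1.27(52.4) = 52.9 − 68.655 + 399.84 + 66.548 = 450.633.
∂Q/∂P_y = +1.27, so E_xy = 1.27·(52.4/450.633) ≈ 0.15.
E_xy > 0: the goods are substitutes.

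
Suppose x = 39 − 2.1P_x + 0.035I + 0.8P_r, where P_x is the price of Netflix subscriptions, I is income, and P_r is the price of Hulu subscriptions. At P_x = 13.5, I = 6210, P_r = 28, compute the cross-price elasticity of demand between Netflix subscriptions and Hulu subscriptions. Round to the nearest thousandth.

0.089

First evaluate x: 39 − 2.1(13.5) + 0.035(6210) + 0.8(28) = 39 − 28.35 + 217.35 + 22.4 = 250.4.
∂x/∂P_r = +0.8, so E_xy = 0.8·(28/250.4) ≈ 0.089.
E_xy > 0: the goods are substitutes.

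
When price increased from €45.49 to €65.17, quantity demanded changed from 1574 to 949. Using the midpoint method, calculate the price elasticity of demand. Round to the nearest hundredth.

-1.39

%Δq = (949 − 1574)/[(1574 + 949)/2] = -625/1261.5 ≈ -0.4954.
%Δp = (65.17 − 45.49)/[(45.49 + 65.17)/2] = 19.68/55.33 ≈ 0.3557.
Arc elasticity E = %Δq/%Δp ≈ -0.4954/0.3557 ≈ -1.39.
|E| > 1: demand is elastic over this range.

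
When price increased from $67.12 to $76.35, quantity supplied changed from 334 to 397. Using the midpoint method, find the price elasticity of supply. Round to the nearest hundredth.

%ΔQ = (397 − 334)/[(334 + 397)/2] = 63/365.5 ≈ 0.1724.
%ΔP = (76.35 − 67.12)/[(67.12 + 76.35)/2] = 9.23/71.735 ≈ 0.1287.
Arc elasticity E = %ΔQ/%ΔP ≈ 0.1724/0.1287 ≈ 1.34.
|E| > 1: supply is elastic over this range.

1.34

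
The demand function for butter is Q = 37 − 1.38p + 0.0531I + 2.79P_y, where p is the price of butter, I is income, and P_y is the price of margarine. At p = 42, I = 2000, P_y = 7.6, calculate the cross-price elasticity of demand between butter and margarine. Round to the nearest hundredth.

0.20

First evaluate Q: 37 − 1.38(42) + 0.0531(2000) + 2.79(7.6) = 37 − 57.96 + 106.2 + 21.204 = 106.444.
∂Q/∂P_y = +2.79, so E_xy = 2.79·(7.6/106.444) ≈ 0.20.
E_xy > 0: the goods are substitutes.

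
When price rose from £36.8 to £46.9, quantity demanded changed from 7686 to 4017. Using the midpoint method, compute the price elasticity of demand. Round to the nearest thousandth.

-2.598

%ΔQ = (4017 − 7686)/[(7686 + 4017)/2] = -3669/5851.5 ≈ -0.6270.
%ΔP = (46.9 − 36.8)/[(36.8 + 46.9)/2] = 10.1/41.85 ≈ 0.2413.
Arc elasticity E = %ΔQ/%ΔP ≈ -0.6270/0.2413 ≈ -2.598.
|E| > 1: demand is elastic over this range.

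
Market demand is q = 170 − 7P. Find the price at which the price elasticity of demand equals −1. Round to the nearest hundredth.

For linear demand q = a − bP, E = −bP/(a − bP). |E| = 1 ⇒ bP = a − bP ⇒ P = a/(2b).
P = 170/(2·7) ≈ 12.14.

12.14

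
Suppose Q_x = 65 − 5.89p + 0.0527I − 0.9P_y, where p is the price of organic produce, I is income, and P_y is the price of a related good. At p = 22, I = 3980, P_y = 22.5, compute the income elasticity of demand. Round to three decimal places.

At the given point, Q_x = 65 − 5.89(22) + 0.0527(3980) − 0.9(22.5) = 65 − 129.58 + 209.746 − 20.25 = 124.916.
∂Q_x/∂I = +0.0527, so E_I = 0.0527·(3980/124.916) ≈ 1.679.
E_I > 1: normal good (luxury).

1.679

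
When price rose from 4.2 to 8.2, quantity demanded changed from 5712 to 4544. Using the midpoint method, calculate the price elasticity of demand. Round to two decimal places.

%ΔQ = (4544 − 5712)/[(5712 + 4544)/2] = -1168/5128 ≈ -0.2278.
%Δp = (8.2 − 4.2)/[(4.2 + 8.2)/2] = 4/6.2 ≈ 0.6452.
Arc elasticity E = %ΔQ/%Δp ≈ -0.2278/0.6452 ≈ -0.35.
|E| < 1: demand is inelastic over this range.

-0.35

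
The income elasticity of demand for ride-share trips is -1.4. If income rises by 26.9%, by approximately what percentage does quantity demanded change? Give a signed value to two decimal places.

-37.66

%ΔQ ≈ E × %ΔI = (-1.4) × (26.9%) = -37.66%.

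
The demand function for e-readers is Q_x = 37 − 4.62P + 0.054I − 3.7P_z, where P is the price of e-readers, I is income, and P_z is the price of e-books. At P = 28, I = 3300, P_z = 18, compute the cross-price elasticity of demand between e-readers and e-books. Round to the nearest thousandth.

-3.462

At the given point, Q_x = 37 − 4.62(28) + 0.054(3300) − 3.7(18) = 37 − 129.36 + 178.2 − 66.6 = 19.24.
∂Q_x/∂P_z = −3.7, so E_xy = -3.7·(18/19.24) ≈ -3.462.
E_xy < 0: the goods are complements.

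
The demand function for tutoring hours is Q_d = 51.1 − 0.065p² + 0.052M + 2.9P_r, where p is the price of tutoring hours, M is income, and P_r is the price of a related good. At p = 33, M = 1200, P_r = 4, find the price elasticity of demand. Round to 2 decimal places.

-2.61

Substituting, Q_d = 51.1 − 0.065(33)² + 0.052(1200) + 2.9(4) = 51.1 − 70.785 + 62.4 + 11.6 = 54.315.
∂Q_d/∂p = −2·0.065·p = -4.29, so E_p = -4.29·(33/54.315) ≈ -2.61.
|E_p| > 1: demand is elastic.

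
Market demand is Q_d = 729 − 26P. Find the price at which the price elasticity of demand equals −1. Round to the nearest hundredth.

For linear demand Q_d = a − bP, E = −bP/(a − bP). |E| = 1 ⇒ bP = a − bP ⇒ P = a/(2b).
P = 729/(2·26) ≈ 14.02.

14.02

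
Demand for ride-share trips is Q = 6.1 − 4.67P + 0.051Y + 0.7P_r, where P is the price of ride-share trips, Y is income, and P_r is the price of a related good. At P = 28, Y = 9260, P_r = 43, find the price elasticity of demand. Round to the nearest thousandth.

Q = 6.1 − 4.67(28) + 0.051(9260) + 0.7(43) = 6.1 − 130.76 + 472.26 + 30.1 = 377.7.
∂Q/∂P = −4.67, so E_p = (−4.67)·(28/377.7) ≈ -0.346.
|E_p| < 1: demand is inelastic.

-0.346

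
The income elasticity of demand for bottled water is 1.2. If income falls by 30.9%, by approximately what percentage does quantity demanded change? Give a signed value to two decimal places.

%ΔQ ≈ E × %ΔI = (1.2) × (-30.9%) = -37.08%.

-37.08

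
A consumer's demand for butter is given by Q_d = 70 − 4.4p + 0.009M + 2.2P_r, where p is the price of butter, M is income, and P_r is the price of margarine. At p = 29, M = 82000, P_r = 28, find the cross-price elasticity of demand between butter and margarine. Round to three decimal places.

0.083

First evaluate Q_d: 70 − 4.4(29) + 0.009(82000) + 2.2(28) = 70 − 127.6 + 738 + 61.6 = 742.
∂Q_d/∂P_r = +2.2, so E_xy = 2.2·(28/742) ≈ 0.083.
E_xy > 0: the goods are substitutes.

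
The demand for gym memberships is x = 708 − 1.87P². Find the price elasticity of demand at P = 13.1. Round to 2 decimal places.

At P = 13.1, x = 387.0893.
dx/dP = −2·1.87·P = −48.994.
Point elasticity E = (dx/dP)·(P/x) = -48.994 × 13.1/387.0893 ≈ -1.66.
|E| > 1, so demand is elastic at this price.

-1.66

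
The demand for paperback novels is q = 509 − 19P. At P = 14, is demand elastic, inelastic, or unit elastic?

At P = 14, q = 243.
dq/dP = −19.
Point elasticity E = (dq/dP)·(P/q) = -19 × 14/243 ≈ -1.095.
|E| ≈ 1.095 > 1, so demand is elastic.

elastic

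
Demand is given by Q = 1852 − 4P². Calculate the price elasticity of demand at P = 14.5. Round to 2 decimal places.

At P = 14.5, Q = 1011.
dQ/dP = −2·4·P = −116.
Point elasticity E = (dQ/dP)·(P/Q) = -116 × 14.5/1011 ≈ -1.66.
|E| > 1, so demand is elastic at this price.

-1.66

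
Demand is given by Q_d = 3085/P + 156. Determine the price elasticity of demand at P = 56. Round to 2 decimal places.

-0.26

At P = 56, Q_d = 211.0893.
dQ_d/dP = −3085/P² = −0.9837.
Point elasticity E = (dQ_d/dP)·(P/Q_d) = -0.9837 × 56/211.0893 ≈ -0.26.
|E| < 1, so demand is inelastic at this price.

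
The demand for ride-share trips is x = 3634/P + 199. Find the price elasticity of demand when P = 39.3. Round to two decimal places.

-0.32

At P = 39.3, x = 291.4682.
dx/dP = −3634/P² = −2.3529.
Point elasticity E = (dx/dP)·(P/x) = -2.3529 × 39.3/291.4682 ≈ -0.32.
|E| < 1, so demand is inelastic at this price.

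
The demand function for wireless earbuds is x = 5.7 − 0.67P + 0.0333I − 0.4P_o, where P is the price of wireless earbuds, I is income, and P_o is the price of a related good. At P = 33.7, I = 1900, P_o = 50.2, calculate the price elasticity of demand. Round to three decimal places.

Substituting, x = 5.7 − 0.67(33.7) + 0.0333(1900) − 0.4(50.2) = 5.7 − 22.579 + 63.27 − 20.08 = 26.311.
∂x/∂P = −0.67, so E_p = (−0.67)·(33.7/26.311) ≈ -0.858.
|E_p| < 1: demand is inelastic.

-0.858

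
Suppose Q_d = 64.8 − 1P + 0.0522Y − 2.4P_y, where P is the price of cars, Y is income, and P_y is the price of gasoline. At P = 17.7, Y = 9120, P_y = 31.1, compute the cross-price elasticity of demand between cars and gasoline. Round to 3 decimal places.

-0.166

Evaluating quantity at (P, Y, P_y) gives Q_d = 64.8 − 1(17.7) + 0.0522(9120) − 2.4(31.1) = 64.8 − 17.7 + 476.064 − 74.64 = 448.524.
∂Q_d/∂P_y = −2.4, so E_xy = -2.4·(31.1/448.524) ≈ -0.166.
E_xy < 0: the goods are complements.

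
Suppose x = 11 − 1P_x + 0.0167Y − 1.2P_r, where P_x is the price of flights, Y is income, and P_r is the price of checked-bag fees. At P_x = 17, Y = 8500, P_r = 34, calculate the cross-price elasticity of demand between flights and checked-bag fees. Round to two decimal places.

-0.43

x = 11 − 1(17) + 0.0167(8500) − 1.2(34) = 11 − 17 + 141.95 − 40.8 = 95.15.
∂x/∂P_r = −1.2, so E_xy = -1.2·(34/95.15) ≈ -0.43.
E_xy < 0: the goods are complements.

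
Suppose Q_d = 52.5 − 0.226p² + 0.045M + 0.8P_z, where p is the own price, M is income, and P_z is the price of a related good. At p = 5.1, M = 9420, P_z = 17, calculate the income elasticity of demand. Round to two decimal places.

Substituting, Q_d = 52.5 − 0.226(5.1)² + 0.045(9420) + 0.8(17) = 52.5 − 5.8783 + 423.9 + 13.6 = 484.1217.
∂Q_d/∂M = +0.045, so E_I = 0.045·(9420/484.1217) ≈ 0.88.
E_I ∈ (0,1): normal good (necessity).

0.88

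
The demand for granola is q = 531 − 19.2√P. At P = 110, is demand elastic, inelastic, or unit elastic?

inelastic

At P = 110, q = 329.6287.
dq/dP = −19.2/(2√P) = −19.2/(2·10.4881).
Point elasticity E = (dq/dP)·(P/q) = -0.9153 × 110/329.6287 ≈ -0.305.
|E| ≈ 0.305 < 1, so demand is inelastic.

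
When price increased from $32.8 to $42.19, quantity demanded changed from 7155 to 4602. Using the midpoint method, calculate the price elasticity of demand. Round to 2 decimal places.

-1.73

%Δq = (4602 − 7155)/[(7155 + 4602)/2] = -2553/5878.5 ≈ -0.4343.
%Δp = (42.19 − 32.8)/[(32.8 + 42.19)/2] = 9.39/37.495 ≈ 0.2504.
Arc elasticity E = %Δq/%Δp ≈ -0.4343/0.2504 ≈ -1.73.
|E| > 1: demand is elastic over this range.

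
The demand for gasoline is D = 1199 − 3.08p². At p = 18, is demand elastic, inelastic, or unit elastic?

At p = 18, D = 201.08.
dD/dp = −2·3.08·p = −110.88.
Point elasticity E = (dD/dp)·(p/D) = -110.88 × 18/201.08 ≈ -9.926.
|E| ≈ 9.926 > 1, so demand is elastic.

elastic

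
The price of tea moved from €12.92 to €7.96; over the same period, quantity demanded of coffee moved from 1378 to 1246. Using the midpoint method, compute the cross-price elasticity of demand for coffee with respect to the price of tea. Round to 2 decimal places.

0.21

%ΔQ_x = (1246 − 1378)/[(1378+1246)/2] = -132/1312 ≈ -0.1006.
%ΔP_y = (7.96 − 12.92)/[(12.92+7.96)/2] ≈ -0.4751.
E_xy = -0.1006/-0.4751 ≈ 0.21.
E_xy > 0, so coffee and tea are substitutes.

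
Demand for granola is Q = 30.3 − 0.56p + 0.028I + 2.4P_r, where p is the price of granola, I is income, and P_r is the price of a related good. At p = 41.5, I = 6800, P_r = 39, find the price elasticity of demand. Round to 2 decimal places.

First evaluate Q: 30.3 − 0.56(41.5) + 0.028(6800) + 2.4(39) = 30.3 − 23.24 + 190.4 + 93.6 = 291.06.
∂Q/∂p = −0.56, so E_p = (−0.56)·(41.5/291.06) ≈ -0.08.
|E_p| < 1: demand is inelastic.

-0.08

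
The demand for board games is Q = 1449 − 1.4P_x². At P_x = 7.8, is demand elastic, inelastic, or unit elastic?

inelastic

At P_x = 7.8, Q = 1363.824.
dQ/dP_x = −2·1.4·P_x = −21.84.
Point elasticity E = (dQ/dP_x)·(P_x/Q) = -21.84 × 7.8/1363.824 ≈ -0.125.
|E| ≈ 0.125 < 1, so demand is inelastic.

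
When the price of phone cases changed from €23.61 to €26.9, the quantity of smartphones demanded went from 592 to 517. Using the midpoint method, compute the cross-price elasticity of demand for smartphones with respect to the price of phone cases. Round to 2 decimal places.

-1.04

%ΔQ_x = (517 − 592)/[(592+517)/2] = -75/554.5 ≈ -0.1353.
%ΔP_y = (26.9 − 23.61)/[(23.61+26.9)/2] ≈ 0.1303.
E_xy = -0.1353/0.1303 ≈ -1.04.
E_xy < 0, so smartphones and phone cases are complements.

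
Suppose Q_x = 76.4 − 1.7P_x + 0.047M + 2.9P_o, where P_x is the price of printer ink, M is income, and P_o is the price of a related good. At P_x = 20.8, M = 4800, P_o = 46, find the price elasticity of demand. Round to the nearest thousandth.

Evaluating quantity at (P_x, M, P_o) gives Q_x = 76.4 − 1.7(20.8) + 0.047(4800) + 2.9(46) = 76.4 − 35.36 + 225.6 + 133.4 = 400.04.
∂Q_x/∂P_x = −1.7, so E_p = (−1.7)·(20.8/400.04) ≈ -0.088.
|E_p| < 1: demand is inelastic.

-0.088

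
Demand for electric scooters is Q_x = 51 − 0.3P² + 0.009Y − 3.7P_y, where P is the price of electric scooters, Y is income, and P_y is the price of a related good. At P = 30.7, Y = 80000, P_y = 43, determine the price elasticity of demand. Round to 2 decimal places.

-1.72

At the given point, Q_x = 51 − 0.3(30.7)² + 0.009(80000) − 3.7(43) = 51 − 282.747 + 720 − 159.1 = 329.153.
∂Q_x/∂P = −2·0.3·P = -18.42, so E_p = -18.42·(30.7/329.153) ≈ -1.72.
|E_p| > 1: demand is elastic.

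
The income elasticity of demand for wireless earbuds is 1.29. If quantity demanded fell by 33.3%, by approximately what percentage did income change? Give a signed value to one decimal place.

%ΔQ ≈ E × %ΔI ⇒ %ΔI = %ΔQ / E = (-33.3%)/(1.29) ≈ -25.8%.

-25.8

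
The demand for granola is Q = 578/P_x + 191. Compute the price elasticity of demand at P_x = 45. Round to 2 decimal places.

At P_x = 45, Q = 203.8444.
dQ/dP_x = −578/P_x² = −0.2854.
Point elasticity E = (dQ/dP_x)·(P_x/Q) = -0.2854 × 45/203.8444 ≈ -0.06.
|E| < 1, so demand is inelastic at this price.

-0.06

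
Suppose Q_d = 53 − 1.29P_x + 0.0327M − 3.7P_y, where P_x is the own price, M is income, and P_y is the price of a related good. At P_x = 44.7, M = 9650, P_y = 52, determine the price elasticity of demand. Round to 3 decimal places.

-0.487

Q_d = 53 − 1.29(44.7) + 0.0327(9650) − 3.7(52) = 53 − 57.663 + 315.555 − 192.4 = 118.492.
∂Q_d/∂P_x = −1.29, so E_p = (−1.29)·(44.7/118.492) ≈ -0.487.
|E_p| < 1: demand is inelastic.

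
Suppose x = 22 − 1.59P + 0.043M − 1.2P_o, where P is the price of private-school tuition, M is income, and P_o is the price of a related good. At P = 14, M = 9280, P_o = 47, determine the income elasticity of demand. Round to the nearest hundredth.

First evaluate x: 22 − 1.59(14) + 0.043(9280) − 1.2(47) = 22 − 22.26 + 399.04 − 56.4 = 342.38.
∂x/∂M = +0.043, so E_I = 0.043·(9280/342.38) ≈ 1.17.
E_I > 1: normal good (luxury).

1.17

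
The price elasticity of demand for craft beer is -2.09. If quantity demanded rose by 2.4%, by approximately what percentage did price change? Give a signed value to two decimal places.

-1.15

%ΔQ ≈ E × %ΔP ⇒ %ΔP = %ΔQ / E = (2.4%)/(-2.09) ≈ -1.15%.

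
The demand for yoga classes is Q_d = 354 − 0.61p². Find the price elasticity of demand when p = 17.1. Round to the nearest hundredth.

-2.03

At p = 17.1, Q_d = 175.6299.
dQ_d/dp = −2·0.61·p = −20.862.
Point elasticity E = (dQ_d/dp)·(p/Q_d) = -20.862 × 17.1/175.6299 ≈ -2.03.
|E| > 1, so demand is elastic at this price.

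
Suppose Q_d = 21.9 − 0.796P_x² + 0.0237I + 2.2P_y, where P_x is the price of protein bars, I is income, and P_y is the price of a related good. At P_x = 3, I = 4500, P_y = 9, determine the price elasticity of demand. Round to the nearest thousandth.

-0.101

First evaluate Q_d: 21.9 − 0.796(3)² + 0.0237(4500) + 2.2(9) = 21.9 − 7.164 + 106.65 + 19.8 = 141.186.
∂Q_d/∂P_x = −2·0.796·P_x = -4.776, so E_p = -4.776·(3/141.186) ≈ -0.101.
|E_p| < 1: demand is inelastic.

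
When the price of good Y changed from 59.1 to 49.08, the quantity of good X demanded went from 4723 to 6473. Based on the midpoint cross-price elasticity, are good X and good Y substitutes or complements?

%ΔQ_x = (6473 − 4723)/[(4723+6473)/2] = 1750/5598 ≈ 0.3126.
%ΔP_y = (49.08 − 59.1)/[(59.1+49.08)/2] ≈ -0.1852.
E_xy = 0.3126/-0.1852 ≈ -1.688.
E_xy < 0, so the goods are complements.

complements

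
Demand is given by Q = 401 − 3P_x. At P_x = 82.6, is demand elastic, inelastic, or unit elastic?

elastic

At P_x = 82.6, Q = 153.2.
dQ/dP_x = −3.
Point elasticity E = (dQ/dP_x)·(P_x/Q) = -3 × 82.6/153.2 ≈ -1.617.
|E| ≈ 1.617 > 1, so demand is elastic.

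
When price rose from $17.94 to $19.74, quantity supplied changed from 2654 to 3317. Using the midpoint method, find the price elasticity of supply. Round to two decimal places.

%ΔQ = (3317 − 2654)/[(2654 + 3317)/2] = 663/2985.5 ≈ 0.2221.
%ΔP = (19.74 − 17.94)/[(17.94 + 19.74)/2] = 1.8/18.84 ≈ 0.0955.
Arc elasticity E = %ΔQ/%ΔP ≈ 0.2221/0.0955 ≈ 2.32.
|E| > 1: supply is elastic over this range.

2.32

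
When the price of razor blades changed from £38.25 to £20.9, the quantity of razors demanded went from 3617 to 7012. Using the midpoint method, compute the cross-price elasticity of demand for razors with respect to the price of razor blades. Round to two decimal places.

-1.09

%ΔQ_x = (7012 − 3617)/[(3617+7012)/2] = 3395/5314.5 ≈ 0.6388.
%ΔP_y = (20.9 − 38.25)/[(38.25+20.9)/2] ≈ -0.5866.
E_xy = 0.6388/-0.5866 ≈ -1.09.
E_xy < 0, so razors and razor blades are complements.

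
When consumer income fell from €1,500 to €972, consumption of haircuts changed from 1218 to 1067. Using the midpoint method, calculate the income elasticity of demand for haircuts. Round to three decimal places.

%ΔQ = (1067 − 1218)/[(1218+1067)/2] = -151/1142.5 ≈ -0.1322.
%ΔY = (972 − 1,500)/[(1,500+972)/2] = -528/1236 ≈ -0.4272.
E_I = %ΔQ/%ΔY ≈ 0.309.
E_I ∈ (0,1): normal good (necessity).

0.309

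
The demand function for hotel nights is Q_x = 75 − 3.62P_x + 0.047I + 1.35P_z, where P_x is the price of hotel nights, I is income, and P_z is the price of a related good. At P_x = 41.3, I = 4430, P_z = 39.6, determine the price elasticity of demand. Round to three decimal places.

Evaluating quantity at (P_x, I, P_z) gives Q_x = 75 − 3.62(41.3) + 0.047(4430) + 1.35(39.6) = 75 − 149.506 + 208.21 + 53.46 = 187.164.
∂Q_x/∂P_x = −3.62, so E_p = (−3.62)·(41.3/187.164) ≈ -0.799.
|E_p| < 1: demand is inelastic.

-0.799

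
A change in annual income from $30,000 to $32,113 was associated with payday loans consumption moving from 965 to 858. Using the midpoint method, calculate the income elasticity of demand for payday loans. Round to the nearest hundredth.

-1.73

%ΔQ = (858 − 965)/[(965+858)/2] = -107/911.5 ≈ -0.1174.
%ΔI = (32,113 − 30,000)/[(30,000+32,113)/2] = 2113/31056.5 ≈ 0.0680.
E_I = %ΔQ/%ΔI ≈ -1.73.
E_I < 0: inferior good.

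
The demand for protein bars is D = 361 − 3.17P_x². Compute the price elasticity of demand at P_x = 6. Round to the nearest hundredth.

At P_x = 6, D = 246.88.
dD/dP_x = −2·3.17·P_x = −38.04.
Point elasticity E = (dD/dP_x)·(P_x/D) = -38.04 × 6/246.88 ≈ -0.92.
|E| < 1, so demand is inelastic at this price.

-0.92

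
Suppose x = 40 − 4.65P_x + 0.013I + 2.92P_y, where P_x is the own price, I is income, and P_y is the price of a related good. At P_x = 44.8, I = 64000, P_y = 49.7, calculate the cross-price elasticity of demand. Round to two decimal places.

Substituting, x = 40 − 4.65(44.8) + 0.013(64000) + 2.92(49.7) = 40 − 208.32 + 832 + 145.124 = 808.804.
∂x/∂P_y = +2.92, so E_xy = 2.92·(49.7/808.804) ≈ 0.18.
E_xy > 0: the goods are substitutes.

0.18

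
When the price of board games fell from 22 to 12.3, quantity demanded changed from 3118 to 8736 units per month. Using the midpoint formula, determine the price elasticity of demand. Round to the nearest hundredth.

%Δq = (8736 − 3118)/[(3118 + 8736)/2] = 5618/5927 ≈ 0.9479.
%Δp = (12.3 − 22)/[(22 + 12.3)/2] = -9.7/17.15 ≈ -0.5656.
Arc elasticity E = %Δq/%Δp ≈ 0.9479/-0.5656 ≈ -1.68.
|E| > 1: demand is elastic over this range.

-1.68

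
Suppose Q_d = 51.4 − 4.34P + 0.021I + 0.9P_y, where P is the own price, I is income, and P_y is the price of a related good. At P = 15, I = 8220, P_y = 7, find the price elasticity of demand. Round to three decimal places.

-0.394

First evaluate Q_d: 51.4 − 4.34(15) + 0.021(8220) + 0.9(7) = 51.4 − 65.1 + 172.62 + 6.3 = 165.22.
∂Q_d/∂P = −4.34, so E_p = (−4.34)·(15/165.22) ≈ -0.394.
|E_p| < 1: demand is inelastic.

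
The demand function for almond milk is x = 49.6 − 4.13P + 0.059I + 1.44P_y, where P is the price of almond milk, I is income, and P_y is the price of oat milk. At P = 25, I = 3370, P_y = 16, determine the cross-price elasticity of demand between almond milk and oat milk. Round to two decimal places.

At the given point, x = 49.6 − 4.13(25) + 0.059(3370) + 1.44(16) = 49.6 − 103.25 + 198.83 + 23.04 = 168.22.
∂x/∂P_y = +1.44, so E_xy = 1.44·(16/168.22) ≈ 0.14.
E_xy > 0: the goods are substitutes.

0.14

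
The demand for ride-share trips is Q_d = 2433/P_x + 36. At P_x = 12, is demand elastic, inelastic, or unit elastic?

inelastic

At P_x = 12, Q_d = 238.75.
dQ_d/dP_x = −2433/P_x² = −16.8958.
Point elasticity E = (dQ_d/dP_x)·(P_x/Q_d) = -16.8958 × 12/238.75 ≈ -0.849.
|E| ≈ 0.849 < 1, so demand is inelastic.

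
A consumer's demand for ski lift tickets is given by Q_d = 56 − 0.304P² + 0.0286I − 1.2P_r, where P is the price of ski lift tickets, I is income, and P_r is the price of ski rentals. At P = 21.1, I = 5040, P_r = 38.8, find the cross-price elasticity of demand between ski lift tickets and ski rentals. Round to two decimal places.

First evaluate Q_d: 56 − 0.304(21.1)² + 0.0286(5040) − 1.2(38.8) = 56 − 135.3438 + 144.144 − 46.56 = 18.2402.
∂Q_d/∂P_r = −1.2, so E_xy = -1.2·(38.8/18.2402) ≈ -2.55.
E_xy < 0: the goods are complements.

-2.55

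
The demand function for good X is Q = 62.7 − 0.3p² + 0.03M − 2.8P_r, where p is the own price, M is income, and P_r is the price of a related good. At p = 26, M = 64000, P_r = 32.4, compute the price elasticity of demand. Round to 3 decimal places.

At the given point, Q = 62.7 − 0.3(26)² + 0.03(64000) − 2.8(32.4) = 62.7 − 202.8 + 1920 − 90.72 = 1689.18.
∂Q/∂p = −2·0.3·p = -15.6, so E_p = -15.6·(26/1689.18) ≈ -0.240.
|E_p| < 1: demand is inelastic.

-0.240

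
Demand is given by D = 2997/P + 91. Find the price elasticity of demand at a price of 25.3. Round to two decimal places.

At P = 25.3, D = 209.4585.
dD/dP = −2997/P² = −4.6822.
Point elasticity E = (dD/dP)·(P/D) = -4.6822 × 25.3/209.4585 ≈ -0.57.
|E| < 1, so demand is inelastic at this price.

-0.57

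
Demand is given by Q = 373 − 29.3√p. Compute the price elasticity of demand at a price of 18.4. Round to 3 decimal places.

-0.254

At p = 18.4, Q = 247.317.
dQ/dp = −29.3/(2√p) = −29.3/(2·4.2895).
Point elasticity E = (dQ/dp)·(p/Q) = -3.4153 × 18.4/247.317 ≈ -0.254.
|E| < 1, so demand is inelastic at this price.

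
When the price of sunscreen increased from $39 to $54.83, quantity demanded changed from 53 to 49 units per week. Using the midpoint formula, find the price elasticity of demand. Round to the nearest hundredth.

%Δq = (49 − 53)/[(53 + 49)/2] = -4/51 ≈ -0.0784.
%Δp = (54.83 − 39)/[(39 + 54.83)/2] = 15.83/46.915 ≈ 0.3374.
Arc elasticity E = %Δq/%Δp ≈ -0.0784/0.3374 ≈ -0.23.
|E| < 1: demand is inelastic over this range.

-0.23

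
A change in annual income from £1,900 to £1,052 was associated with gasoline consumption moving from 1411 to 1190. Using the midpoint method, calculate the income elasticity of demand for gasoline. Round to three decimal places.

0.296

%ΔQ = (1190 − 1411)/[(1411+1190)/2] = -221/1300.5 ≈ -0.1699.
%ΔM = (1,052 − 1,900)/[(1,900+1,052)/2] = -848/1476 ≈ -0.5745.
E_I = %ΔQ/%ΔM ≈ 0.296.
E_I ∈ (0,1): normal good (necessity).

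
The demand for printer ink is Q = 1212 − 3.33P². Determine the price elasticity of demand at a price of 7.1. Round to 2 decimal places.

At P = 7.1, Q = 1044.1347.
dQ/dP = −2·3.33·P = −47.286.
Point elasticity E = (dQ/dP)·(P/Q) = -47.286 × 7.1/1044.1347 ≈ -0.32.
|E| < 1, so demand is inelastic at this price.

-0.32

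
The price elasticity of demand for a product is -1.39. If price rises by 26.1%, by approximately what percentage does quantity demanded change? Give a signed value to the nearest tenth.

%ΔQ ≈ E × %ΔP = (-1.39) × (26.1%) ≈ -36.3%.

-36.3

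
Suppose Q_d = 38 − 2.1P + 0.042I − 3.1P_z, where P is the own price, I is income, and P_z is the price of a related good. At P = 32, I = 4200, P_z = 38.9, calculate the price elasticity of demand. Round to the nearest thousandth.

-2.525

First evaluate Q_d: 38 − 2.1(32) + 0.042(4200) − 3.1(38.9) = 38 − 67.2 + 176.4 − 120.59 = 26.61.
∂Q_d/∂P = −2.1, so E_p = (−2.1)·(32/26.61) ≈ -2.525.
|E_p| > 1: demand is elastic.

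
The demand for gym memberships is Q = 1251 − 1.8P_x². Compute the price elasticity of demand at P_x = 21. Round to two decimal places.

-3.47

At P_x = 21, Q = 457.2.
dQ/dP_x = −2·1.8·P_x = −75.6.
Point elasticity E = (dQ/dP_x)·(P_x/Q) = -75.6 × 21/457.2 ≈ -3.47.
|E| > 1, so demand is elastic at this price.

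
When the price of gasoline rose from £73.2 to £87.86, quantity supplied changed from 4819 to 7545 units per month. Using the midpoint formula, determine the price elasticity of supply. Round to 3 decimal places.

%ΔQ = (7545 − 4819)/[(4819 + 7545)/2] = 2726/6182 ≈ 0.4410.
%ΔP = (87.86 − 73.2)/[(73.2 + 87.86)/2] = 14.66/80.53 ≈ 0.1820.
Arc elasticity E = %ΔQ/%ΔP ≈ 0.4410/0.1820 ≈ 2.422.
|E| > 1: supply is elastic over this range.

2.422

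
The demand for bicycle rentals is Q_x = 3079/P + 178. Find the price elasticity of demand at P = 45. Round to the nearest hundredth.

At P = 45, Q_x = 246.4222.
dQ_x/dP = −3079/P² = −1.5205.
Point elasticity E = (dQ_x/dP)·(P/Q_x) = -1.5205 × 45/246.4222 ≈ -0.28.
|E| < 1, so demand is inelastic at this price.

-0.28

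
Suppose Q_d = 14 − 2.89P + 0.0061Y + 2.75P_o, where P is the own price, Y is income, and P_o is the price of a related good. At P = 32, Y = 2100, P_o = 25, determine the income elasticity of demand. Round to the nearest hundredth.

4.16

Evaluating quantity at (P, Y, P_o) gives Q_d = 14 − 2.89(32) + 0.0061(2100) + 2.75(25) = 14 − 92.48 + 12.81 + 68.75 = 3.08.
∂Q_d/∂Y = +0.0061, so E_I = 0.0061·(2100/3.08) ≈ 4.16.
E_I > 1: normal good (luxury).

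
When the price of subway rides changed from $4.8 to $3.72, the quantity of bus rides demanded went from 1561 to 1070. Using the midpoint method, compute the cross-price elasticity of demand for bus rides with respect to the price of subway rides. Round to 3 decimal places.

%ΔQ_x = (1070 − 1561)/[(1561+1070)/2] = -491/1315.5 ≈ -0.3732.
%ΔP_y = (3.72 − 4.8)/[(4.8+3.72)/2] ≈ -0.2535.
E_xy = -0.3732/-0.2535 ≈ 1.472.
E_xy > 0, so bus rides and subway rides are substitutes.

1.472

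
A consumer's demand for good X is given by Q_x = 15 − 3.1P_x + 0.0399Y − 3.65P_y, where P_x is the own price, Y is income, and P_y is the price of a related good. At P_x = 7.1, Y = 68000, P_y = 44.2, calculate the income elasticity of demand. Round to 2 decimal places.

1.07

First evaluate Q_x: 15 − 3.1(7.1) + 0.0399(68000) − 3.65(44.2) = 15 − 22.01 + 2713.2 − 161.33 = 2544.86.
∂Q_x/∂Y = +0.0399, so E_I = 0.0399·(68000/2544.86) ≈ 1.07.
E_I > 1: normal good (luxury).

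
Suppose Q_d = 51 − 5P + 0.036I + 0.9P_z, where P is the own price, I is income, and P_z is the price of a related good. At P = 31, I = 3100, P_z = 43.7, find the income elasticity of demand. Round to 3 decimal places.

Substituting, Q_d = 51 − 5(31) + 0.036(3100) + 0.9(43.7) = 51 − 155 + 111.6 + 39.33 = 46.93.
∂Q_d/∂I = +0.036, so E_I = 0.036·(3100/46.93) ≈ 2.378.
E_I > 1: normal good (luxury).

2.378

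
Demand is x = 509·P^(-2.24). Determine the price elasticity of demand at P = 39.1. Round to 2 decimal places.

-2.24

For a Cobb–Douglas (constant-elasticity) form x = A·P^α·…, the elasticity with respect to P equals the exponent α at every point.
Here the exponent on P is -2.24, so the price elasticity of demand is -2.24.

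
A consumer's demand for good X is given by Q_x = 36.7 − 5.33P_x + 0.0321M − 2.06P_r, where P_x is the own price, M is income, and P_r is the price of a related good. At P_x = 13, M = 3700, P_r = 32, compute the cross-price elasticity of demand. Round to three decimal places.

-3.254

First evaluate Q_x: 36.7 − 5.33(13) + 0.0321(3700) − 2.06(32) = 36.7 − 69.29 + 118.77 − 65.92 = 20.26.
∂Q_x/∂P_r = −2.06, so E_xy = -2.06·(32/20.26) ≈ -3.254.
E_xy < 0: the goods are complements.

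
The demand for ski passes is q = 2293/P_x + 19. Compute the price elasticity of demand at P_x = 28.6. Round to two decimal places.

At P_x = 28.6, q = 99.1748.
dq/dP_x = −2293/P_x² = −2.8033.
Point elasticity E = (dq/dP_x)·(P_x/q) = -2.8033 × 28.6/99.1748 ≈ -0.81.
|E| < 1, so demand is inelastic at this price.

-0.81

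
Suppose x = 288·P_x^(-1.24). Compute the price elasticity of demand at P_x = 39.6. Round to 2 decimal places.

-1.24

For a Cobb–Douglas (constant-elasticity) form x = A·P_x^α·…, the elasticity with respect to P_x equals the exponent α at every point.
Here the exponent on P_x is -1.24, so the price elasticity of demand is -1.24.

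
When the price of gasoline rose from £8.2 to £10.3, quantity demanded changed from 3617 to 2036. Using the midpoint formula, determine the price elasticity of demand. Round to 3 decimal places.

-2.464

%ΔQ = (2036 − 3617)/[(3617 + 2036)/2] = -1581/2826.5 ≈ -0.5593.
%ΔP = (10.3 − 8.2)/[(8.2 + 10.3)/2] = 2.1/9.25 ≈ 0.2270.
Arc elasticity E = %ΔQ/%ΔP ≈ -0.5593/0.2270 ≈ -2.464.
|E| > 1: demand is elastic over this range.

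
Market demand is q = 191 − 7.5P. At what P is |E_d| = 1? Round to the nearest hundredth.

For linear demand q = a − bP, E = −bP/(a − bP). |E| = 1 ⇒ bP = a − bP ⇒ P = a/(2b).
P = 191/(2·7.5) ≈ 12.73.

12.73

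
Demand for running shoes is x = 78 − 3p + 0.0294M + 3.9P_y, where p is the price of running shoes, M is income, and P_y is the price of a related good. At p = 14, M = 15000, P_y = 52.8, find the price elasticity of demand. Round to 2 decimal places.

-0.06

Substituting, x = 78 − 3(14) + 0.0294(15000) + 3.9(52.8) = 78 − 42 + 441 + 205.92 = 682.92.
∂x/∂p = −3, so E_p = (−3)·(14/682.92) ≈ -0.06.
|E_p| < 1: demand is inelastic.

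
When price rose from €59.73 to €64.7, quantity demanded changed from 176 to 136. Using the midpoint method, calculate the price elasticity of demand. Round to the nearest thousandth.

-3.210

%ΔQ = (136 − 176)/[(176 + 136)/2] = -40/156 ≈ -0.2564.
%Δp = (64.7 − 59.73)/[(59.73 + 64.7)/2] = 4.97/62.215 ≈ 0.0799.
Arc elasticity E = %ΔQ/%Δp ≈ -0.2564/0.0799 ≈ -3.210.
|E| > 1: demand is elastic over this range.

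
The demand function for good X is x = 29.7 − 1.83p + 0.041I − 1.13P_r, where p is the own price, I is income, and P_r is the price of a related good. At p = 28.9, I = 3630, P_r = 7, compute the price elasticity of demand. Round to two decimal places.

-0.45

At the given point, x = 29.7 − 1.83(28.9) + 0.041(3630) − 1.13(7) = 29.7 − 52.887 + 148.83 − 7.91 = 117.733.
∂x/∂p = −1.83, so E_p = (−1.83)·(28.9/117.733) ≈ -0.45.
|E_p| < 1: demand is inelastic.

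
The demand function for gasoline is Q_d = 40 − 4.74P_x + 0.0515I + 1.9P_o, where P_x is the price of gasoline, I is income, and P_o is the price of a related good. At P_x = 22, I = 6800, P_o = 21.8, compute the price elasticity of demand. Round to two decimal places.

-0.32

Substituting, Q_d = 40 − 4.74(22) + 0.0515(6800) + 1.9(21.8) = 40 − 104.28 + 350.2 + 41.42 = 327.34.
∂Q_d/∂P_x = −4.74, so E_p = (−4.74)·(22/327.34) ≈ -0.32.
|E_p| < 1: demand is inelastic.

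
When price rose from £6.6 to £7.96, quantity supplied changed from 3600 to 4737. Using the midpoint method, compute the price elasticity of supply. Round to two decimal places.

1.46

%ΔQ = (4737 − 3600)/[(3600 + 4737)/2] = 1137/4168.5 ≈ 0.2728.
%ΔP = (7.96 − 6.6)/[(6.6 + 7.96)/2] = 1.36/7.28 ≈ 0.1868.
Arc elasticity E = %ΔQ/%ΔP ≈ 0.2728/0.1868 ≈ 1.46.
|E| > 1: supply is elastic over this range.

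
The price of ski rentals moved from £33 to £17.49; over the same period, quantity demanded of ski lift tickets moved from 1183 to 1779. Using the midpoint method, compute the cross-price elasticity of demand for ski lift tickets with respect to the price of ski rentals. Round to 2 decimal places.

-0.66

%ΔQ_x = (1779 − 1183)/[(1183+1779)/2] = 596/1481 ≈ 0.4024.
%ΔP_y = (17.49 − 33)/[(33+17.49)/2] ≈ -0.6144.
E_xy = 0.4024/-0.6144 ≈ -0.66.
E_xy < 0, so ski lift tickets and ski rentals are complements.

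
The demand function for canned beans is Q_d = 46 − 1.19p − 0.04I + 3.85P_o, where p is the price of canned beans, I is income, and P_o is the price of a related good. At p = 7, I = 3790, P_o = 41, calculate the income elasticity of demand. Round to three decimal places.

-3.452

Q_d = 46 − 1.19(7) − 0.04(3790) + 3.85(41) = 46 − 8.33 − 151.6 + 157.85 = 43.92.
∂Q_d/∂I = −0.04, so E_I = -0.04·(3790/43.92) ≈ -3.452.
E_I < 0: inferior good.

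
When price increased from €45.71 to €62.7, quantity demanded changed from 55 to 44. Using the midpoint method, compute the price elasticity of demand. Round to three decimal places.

-0.709

%ΔQ = (44 − 55)/[(55 + 44)/2] = -11/49.5 ≈ -0.2222.
%Δp = (62.7 − 45.71)/[(45.71 + 62.7)/2] = 16.99/54.205 ≈ 0.3134.
Arc elasticity E = %ΔQ/%Δp ≈ -0.2222/0.3134 ≈ -0.709.
|E| < 1: demand is inelastic over this range.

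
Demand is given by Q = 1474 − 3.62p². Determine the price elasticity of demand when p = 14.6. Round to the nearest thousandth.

-2.197

At p = 14.6, Q = 702.3608.
dQ/dp = −2·3.62·p = −105.704.
Point elasticity E = (dQ/dp)·(p/Q) = -105.704 × 14.6/702.3608 ≈ -2.197.
|E| > 1, so demand is elastic at this price.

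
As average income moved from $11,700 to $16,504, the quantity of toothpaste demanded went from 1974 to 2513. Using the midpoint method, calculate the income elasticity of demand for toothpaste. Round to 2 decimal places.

0.71

%ΔQ = (2513 − 1974)/[(1974+2513)/2] = 539/2243.5 ≈ 0.2402.
%ΔM = (16,504 − 11,700)/[(11,700+16,504)/2] = 4804/14102 ≈ 0.3407.
E_I = %ΔQ/%ΔM ≈ 0.71.
E_I ∈ (0,1): normal good (necessity).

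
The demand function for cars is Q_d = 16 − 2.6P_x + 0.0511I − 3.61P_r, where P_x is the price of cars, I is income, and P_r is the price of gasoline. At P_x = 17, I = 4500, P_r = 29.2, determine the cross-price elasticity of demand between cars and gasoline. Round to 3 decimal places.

First evaluate Q_d: 16 − 2.6(17) + 0.0511(4500) − 3.61(29.2) = 16 − 44.2 + 229.95 − 105.412 = 96.338.
∂Q_d/∂P_r = −3.61, so E_xy = -3.61·(29.2/96.338) ≈ -1.094.
E_xy < 0: the goods are complements.

-1.094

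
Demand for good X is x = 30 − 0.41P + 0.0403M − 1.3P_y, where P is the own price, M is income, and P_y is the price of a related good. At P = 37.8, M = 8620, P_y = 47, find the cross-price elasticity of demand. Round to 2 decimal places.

Substituting, x = 30 − 0.41(37.8) + 0.0403(8620) − 1.3(47) = 30 − 15.498 + 347.386 − 61.1 = 300.788.
∂x/∂P_y = −1.3, so E_xy = -1.3·(47/300.788) ≈ -0.20.
E_xy < 0: the goods are complements.

-0.20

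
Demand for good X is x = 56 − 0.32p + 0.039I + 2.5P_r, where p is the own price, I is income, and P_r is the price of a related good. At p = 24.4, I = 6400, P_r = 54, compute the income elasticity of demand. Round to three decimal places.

Evaluating quantity at (p, I, P_r) gives x = 56 − 0.32(24.4) + 0.039(6400) + 2.5(54) = 56 − 7.808 + 249.6 + 135 = 432.792.
∂x/∂I = +0.039, so E_I = 0.039·(6400/432.792) ≈ 0.577.
E_I ∈ (0,1): normal good (necessity).

0.577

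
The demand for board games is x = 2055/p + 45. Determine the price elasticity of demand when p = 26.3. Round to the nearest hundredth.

-0.63

At p = 26.3, x = 123.1369.
dx/dp = −2055/p² = −2.971.
Point elasticity E = (dx/dp)·(p/x) = -2.971 × 26.3/123.1369 ≈ -0.63.
|E| < 1, so demand is inelastic at this price.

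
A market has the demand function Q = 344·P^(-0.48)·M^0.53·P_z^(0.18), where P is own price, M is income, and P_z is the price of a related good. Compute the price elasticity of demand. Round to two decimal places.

For a Cobb–Douglas (constant-elasticity) form Q = A·P^α·…, the elasticity with respect to P equals the exponent α at every point.
Here the exponent on P is -0.48, so the price elasticity of demand is -0.48.

-0.48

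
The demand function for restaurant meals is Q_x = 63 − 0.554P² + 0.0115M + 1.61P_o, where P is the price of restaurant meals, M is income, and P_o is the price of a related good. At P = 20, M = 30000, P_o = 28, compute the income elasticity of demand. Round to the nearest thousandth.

1.490

Substituting, Q_x = 63 − 0.554(20)² + 0.0115(30000) + 1.61(28) = 63 − 221.6 + 345 + 45.08 = 231.48.
∂Q_x/∂M = +0.0115, so E_I = 0.0115·(30000/231.48) ≈ 1.490.
E_I > 1: normal good (luxury).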